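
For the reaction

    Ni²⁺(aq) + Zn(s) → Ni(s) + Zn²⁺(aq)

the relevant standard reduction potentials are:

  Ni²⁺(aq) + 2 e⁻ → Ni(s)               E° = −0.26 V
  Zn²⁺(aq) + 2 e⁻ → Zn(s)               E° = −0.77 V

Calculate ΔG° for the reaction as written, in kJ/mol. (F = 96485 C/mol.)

−98.4 kJ/mol

In the reaction as written Ni²⁺(aq) is reduced, so the Ni²⁺/Ni couple is the cathode and Zn²⁺/Zn is the anode.
E°cell = −0.26 − (−0.77) = +0.51 V; balancing electrons gives n = 2.
ΔG° = −nFE°cell = −(2)(96485)(+0.51) J/mol = −98.4 kJ/mol.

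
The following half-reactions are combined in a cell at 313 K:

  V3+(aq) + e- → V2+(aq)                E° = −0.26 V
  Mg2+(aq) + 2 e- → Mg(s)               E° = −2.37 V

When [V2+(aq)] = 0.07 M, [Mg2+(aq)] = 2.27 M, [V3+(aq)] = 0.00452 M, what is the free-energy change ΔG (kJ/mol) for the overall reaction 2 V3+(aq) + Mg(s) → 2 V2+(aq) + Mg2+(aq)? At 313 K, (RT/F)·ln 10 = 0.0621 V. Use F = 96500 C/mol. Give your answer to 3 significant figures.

With V³⁺/V²⁺ reduced at the cathode, E°cell = −0.26 − (−2.37) = +2.11 V and n = 2.
The reaction quotient is ([V2+(aq)]^2·[Mg2+(aq)]) / [V3+(aq)]^2 = 544; by Nernst, E = +2.11 − (0.0621/2)(2.736) = +2.0250 V.
ΔG = −nFE = −(2)(96500)(+2.0250) J/mol = −391 kJ/mol.

−391 kJ/mol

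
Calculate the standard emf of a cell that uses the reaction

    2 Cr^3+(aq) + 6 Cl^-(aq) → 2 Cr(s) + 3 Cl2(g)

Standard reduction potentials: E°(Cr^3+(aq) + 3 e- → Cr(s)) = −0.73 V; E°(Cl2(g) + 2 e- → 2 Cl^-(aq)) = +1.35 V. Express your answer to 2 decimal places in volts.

−2.08 V

In the reaction as written, Cr^3+(aq) is reduced (cathode) and Cl2(g) is produced by oxidation at the anode.
E°cell = E°(cathode) − E°(anode) = −0.73 − (+1.35) = −2.08 V.
The negative E°cell means the reaction is non-spontaneous in the direction written.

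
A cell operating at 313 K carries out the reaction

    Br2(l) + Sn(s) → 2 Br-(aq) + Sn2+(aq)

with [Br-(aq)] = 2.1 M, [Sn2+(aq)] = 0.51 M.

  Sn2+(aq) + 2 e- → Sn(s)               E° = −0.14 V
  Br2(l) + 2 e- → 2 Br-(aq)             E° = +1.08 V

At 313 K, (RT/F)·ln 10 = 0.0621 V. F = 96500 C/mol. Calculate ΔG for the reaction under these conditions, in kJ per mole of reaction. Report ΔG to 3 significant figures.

−233 kJ/mol

E°cell = +1.08 − (−0.14) = +1.22 V; the balanced reaction transfers n = 2 electrons.
The reaction quotient is [Br-(aq)]^2·[Sn2+(aq)] = 2.25; by Nernst, E = +1.22 − (0.0621/2)(0.352) = +1.2091 V.
Finally ΔG = −nFE = −(2)(96500 C/mol)(+1.2091 V) = −233 kJ/mol.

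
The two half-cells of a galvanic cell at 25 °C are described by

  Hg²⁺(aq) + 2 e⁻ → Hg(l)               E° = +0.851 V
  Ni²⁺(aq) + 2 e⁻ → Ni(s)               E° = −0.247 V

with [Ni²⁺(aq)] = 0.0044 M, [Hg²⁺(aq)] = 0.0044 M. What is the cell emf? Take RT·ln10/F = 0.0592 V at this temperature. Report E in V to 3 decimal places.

+1.098 V

Since E°(Hg²⁺/Hg) > E°(Ni²⁺/Ni), Hg²⁺/Hg serves as the cathode.
E°cell = +0.851 − (−0.247) = +1.098 V, with n = 2 electrons transferred.
Balancing gives Hg²⁺(aq) + Ni(s) → Hg(l) + Ni²⁺(aq); hence Q = [Ni²⁺(aq)] / [Hg²⁺(aq)] = 1 (log Q = 0.000).
By the Nernst equation, E = +1.098 − (0.0592/2)·(0.000) = +1.098 V.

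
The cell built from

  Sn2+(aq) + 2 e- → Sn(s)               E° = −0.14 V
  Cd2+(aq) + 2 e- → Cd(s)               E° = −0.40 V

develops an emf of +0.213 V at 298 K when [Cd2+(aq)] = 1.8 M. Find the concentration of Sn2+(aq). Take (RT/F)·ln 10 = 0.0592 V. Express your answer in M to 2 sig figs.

With Sn²⁺/Sn at the cathode and Cd²⁺/Cd at the anode, E°cell = −0.14 − (−0.40) = +0.26 V (n = 2).
Since E = E° − (0.0592/n)·log Q, log Q = n(E° − E)/0.0592 = 1.588.
For Sn2+(aq) + Cd(s) → Sn(s) + Cd2+(aq), the reaction quotient is Q = [Cd2+(aq)] / [Sn2+(aq)].
Substituting the known concentrations and solving, log [Sn2+(aq)] = −1.333 and [Sn2+(aq)] = 0.046 M.

0.046 M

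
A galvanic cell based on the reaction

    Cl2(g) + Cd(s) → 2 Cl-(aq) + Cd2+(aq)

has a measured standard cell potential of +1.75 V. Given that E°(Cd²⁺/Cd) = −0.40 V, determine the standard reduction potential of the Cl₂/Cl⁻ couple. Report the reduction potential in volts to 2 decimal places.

+1.35 V

In the reaction as written the Cl₂/Cl⁻ couple is reduced (cathode) and Cd²⁺/Cd is oxidized (anode), so E°cell = E°(Cl₂/Cl⁻) − E°(Cd²⁺/Cd).
E°(Cl₂/Cl⁻) = E°cell + E°(anode) = +1.75 + (−0.40) = +1.35 V.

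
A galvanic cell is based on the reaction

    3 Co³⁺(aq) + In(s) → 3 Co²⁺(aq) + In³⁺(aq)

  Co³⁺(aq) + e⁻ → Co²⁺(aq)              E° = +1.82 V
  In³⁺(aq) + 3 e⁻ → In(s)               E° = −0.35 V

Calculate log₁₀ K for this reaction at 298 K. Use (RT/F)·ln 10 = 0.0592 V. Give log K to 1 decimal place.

The Co³⁺/Co²⁺ couple is reduced (cathode); E°cell = +1.82 − (−0.35) = +2.17 V with n = 3.
At equilibrium E = 0, so log K = nE°cell / 0.0592 = (3)(+2.17) / 0.0592 = 110.0.

log K = 110.0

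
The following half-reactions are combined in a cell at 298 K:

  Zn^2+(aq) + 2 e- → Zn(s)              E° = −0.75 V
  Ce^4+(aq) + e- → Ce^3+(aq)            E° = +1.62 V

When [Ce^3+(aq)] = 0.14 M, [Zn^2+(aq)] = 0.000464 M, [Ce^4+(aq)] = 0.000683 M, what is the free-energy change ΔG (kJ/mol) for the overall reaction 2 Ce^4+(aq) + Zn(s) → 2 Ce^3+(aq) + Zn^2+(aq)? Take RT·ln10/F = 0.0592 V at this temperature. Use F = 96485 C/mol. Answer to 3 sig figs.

−450 kJ/mol

With Ce⁴⁺/Ce³⁺ reduced at the cathode, E°cell = +1.62 − (−0.75) = +2.37 V and n = 2.
Here Q = ([Ce^3+(aq)]^2·[Zn^2+(aq)]) / [Ce^4+(aq)]^2 = 19.5 (log Q = 1.290), giving E = +2.37 − (0.0592/2)·(1.290) = +2.3318 V.
Then ΔG = −nFE = −2 × 96485 × +2.3318 J/mol = −450 kJ/mol.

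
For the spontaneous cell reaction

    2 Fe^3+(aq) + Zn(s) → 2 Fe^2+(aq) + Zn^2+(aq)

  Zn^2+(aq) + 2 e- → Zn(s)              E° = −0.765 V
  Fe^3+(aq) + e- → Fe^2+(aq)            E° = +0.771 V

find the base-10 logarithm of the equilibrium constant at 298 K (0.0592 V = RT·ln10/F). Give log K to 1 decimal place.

log K = 51.9

The Fe³⁺/Fe²⁺ couple is reduced (cathode); E°cell = +0.771 − (−0.765) = +1.536 V with n = 2.
At equilibrium E = 0, so log K = nE°cell / 0.0592 = (2)(+1.536) / 0.0592 = 51.9.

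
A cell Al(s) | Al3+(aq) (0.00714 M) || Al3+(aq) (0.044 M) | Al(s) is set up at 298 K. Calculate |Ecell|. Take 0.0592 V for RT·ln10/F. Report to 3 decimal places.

For a concentration cell E°cell = 0, since both electrodes use the same couple.
The compartment with the higher Al3+(aq) concentration (0.044 M) acts as the cathode; ions are reduced there and produced at the dilute (0.00714 M) anode.
With n = 3, Ecell = −(0.0592/3)·log([dilute]/[conc]) = −(0.0592/3)·log(0.00714/0.044) = +0.016 V.

0.016 V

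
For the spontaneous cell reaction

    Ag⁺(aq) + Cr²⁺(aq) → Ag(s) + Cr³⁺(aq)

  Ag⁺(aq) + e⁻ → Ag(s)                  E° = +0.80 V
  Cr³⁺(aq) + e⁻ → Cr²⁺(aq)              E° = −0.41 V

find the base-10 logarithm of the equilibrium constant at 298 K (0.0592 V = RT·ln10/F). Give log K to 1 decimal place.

The Ag⁺/Ag couple is reduced (cathode); E°cell = +0.80 − (−0.41) = +1.21 V with n = 1.
At equilibrium E = 0, so log K = nE°cell / 0.0592 = (1)(+1.21) / 0.0592 = 20.4.

log K = 20.4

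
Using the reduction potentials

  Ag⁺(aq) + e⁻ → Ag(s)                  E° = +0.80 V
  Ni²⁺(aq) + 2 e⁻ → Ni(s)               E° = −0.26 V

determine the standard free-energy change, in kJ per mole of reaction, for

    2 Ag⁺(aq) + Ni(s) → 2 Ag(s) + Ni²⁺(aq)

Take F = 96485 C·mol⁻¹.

−205 kJ/mol

In the reaction as written Ag⁺(aq) is reduced, so the Ag⁺/Ag couple is the cathode and Ni²⁺/Ni is the anode.
E°cell = +0.80 − (−0.26) = +1.06 V; balancing electrons gives n = 2.
ΔG° = −nFE°cell = −(2)(96485)(+1.06) J/mol = −205 kJ/mol.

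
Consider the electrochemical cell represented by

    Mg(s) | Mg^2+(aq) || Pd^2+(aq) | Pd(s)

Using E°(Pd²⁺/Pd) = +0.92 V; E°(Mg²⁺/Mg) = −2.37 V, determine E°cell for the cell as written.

+3.29 V

By convention the left-hand electrode in cell notation is the anode (oxidation) and the right-hand electrode is the cathode (reduction).
E°cell = E°(right) − E°(left) = +0.92 − (−2.37) = +3.29 V.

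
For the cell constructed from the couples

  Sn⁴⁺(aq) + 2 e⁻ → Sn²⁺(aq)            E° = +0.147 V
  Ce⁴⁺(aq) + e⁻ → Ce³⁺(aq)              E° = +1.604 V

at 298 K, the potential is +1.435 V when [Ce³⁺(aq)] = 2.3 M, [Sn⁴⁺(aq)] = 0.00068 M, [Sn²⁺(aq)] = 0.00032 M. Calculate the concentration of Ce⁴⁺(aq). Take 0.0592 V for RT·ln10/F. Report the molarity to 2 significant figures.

The Ce⁴⁺/Ce³⁺ couple has the larger reduction potential, so it is the cathode: E°cell = +1.604 − (+0.147) = +1.457 V and n = 2.
Since E = E° − (0.0592/n)·log Q, log Q = n(E° − E)/0.0592 = 0.743.
The balanced reaction is 2 Ce⁴⁺(aq) + Sn²⁺(aq) → 2 Ce³⁺(aq) + Sn⁴⁺(aq), so Q = ([Ce³⁺(aq)]^2·[Sn⁴⁺(aq)]) / ([Ce⁴⁺(aq)]^2·[Sn²⁺(aq)]).
Isolating [Ce⁴⁺(aq)] in Q = 10^{0.743} yields log [Ce⁴⁺(aq)] = 0.154, i.e. 1.4 M.

1.4 M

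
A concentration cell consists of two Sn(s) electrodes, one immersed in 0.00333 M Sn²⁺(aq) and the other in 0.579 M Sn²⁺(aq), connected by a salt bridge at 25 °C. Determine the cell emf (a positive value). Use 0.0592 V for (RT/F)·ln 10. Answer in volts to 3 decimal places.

0.066 V

For a concentration cell E°cell = 0, since both electrodes use the same couple.
The compartment with the higher Sn²⁺(aq) concentration (0.579 M) acts as the cathode; ions are reduced there and produced at the dilute (0.00333 M) anode.
With n = 2, Ecell = −(0.0592/2)·log([dilute]/[conc]) = −(0.0592/2)·log(0.00333/0.579) = +0.066 V.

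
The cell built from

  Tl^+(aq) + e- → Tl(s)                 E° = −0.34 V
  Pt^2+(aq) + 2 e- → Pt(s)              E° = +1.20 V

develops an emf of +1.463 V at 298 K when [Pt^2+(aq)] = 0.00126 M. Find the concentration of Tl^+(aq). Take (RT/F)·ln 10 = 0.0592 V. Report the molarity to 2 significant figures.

Pt²⁺/Pt is the cathode (higher E°); E°cell = +1.20 − (−0.34) = +1.54 V with n = 2.
From the Nernst equation, log Q = n(E° − E)/0.0592 = 2·(+1.54 − (+1.463))/0.0592 = 2.601.
The balanced reaction is Pt^2+(aq) + 2 Tl(s) → Pt(s) + 2 Tl^+(aq), so Q = [Tl^+(aq)]^2 / [Pt^2+(aq)].
Isolating [Tl^+(aq)] in Q = 10^{2.601} yields log [Tl^+(aq)] = −0.149, i.e. 0.71 M.

0.71 M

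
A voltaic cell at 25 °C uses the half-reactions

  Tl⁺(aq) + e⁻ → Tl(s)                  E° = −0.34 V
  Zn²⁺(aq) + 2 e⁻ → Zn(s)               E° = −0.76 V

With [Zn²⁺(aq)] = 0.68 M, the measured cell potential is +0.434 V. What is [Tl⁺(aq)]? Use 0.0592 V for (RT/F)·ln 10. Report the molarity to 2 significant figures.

With Tl⁺/Tl at the cathode and Zn²⁺/Zn at the anode, E°cell = −0.34 − (−0.76) = +0.42 V (n = 2).
From the Nernst equation, log Q = n(E° − E)/0.0592 = 2·(+0.42 − (+0.434))/0.0592 = −0.473.
The balanced reaction is 2 Tl⁺(aq) + Zn(s) → 2 Tl(s) + Zn²⁺(aq), so Q = [Zn²⁺(aq)] / [Tl⁺(aq)]^2.
Solving for the unknown gives log [Tl⁺(aq)] = 0.153, so [Tl⁺(aq)] ≈ 1.4 M.

1.4 M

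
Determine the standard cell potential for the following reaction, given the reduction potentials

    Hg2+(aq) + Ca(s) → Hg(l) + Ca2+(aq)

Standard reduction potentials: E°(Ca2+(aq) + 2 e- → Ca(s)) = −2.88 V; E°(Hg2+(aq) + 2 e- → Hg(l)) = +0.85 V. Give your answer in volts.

In the reaction as written, Hg2+(aq) is reduced (cathode) and Ca2+(aq) is produced by oxidation at the anode.
E°cell = E°(cathode) − E°(anode) = +0.85 − (−2.88) = +3.73 V.

+3.73 V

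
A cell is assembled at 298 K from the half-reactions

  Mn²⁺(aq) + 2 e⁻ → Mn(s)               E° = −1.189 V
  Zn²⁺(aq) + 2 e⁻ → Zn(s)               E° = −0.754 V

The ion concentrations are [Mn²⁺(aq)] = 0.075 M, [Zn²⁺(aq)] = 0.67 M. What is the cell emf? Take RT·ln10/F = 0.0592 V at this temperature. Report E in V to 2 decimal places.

Since E°(Zn²⁺/Zn) > E°(Mn²⁺/Mn), Zn²⁺/Zn serves as the cathode.
E°cell = −0.754 − (−1.189) = +0.435 V, with n = 2 electrons transferred.
The balanced reaction is Zn²⁺(aq) + Mn(s) → Zn(s) + Mn²⁺(aq), so Q = [Mn²⁺(aq)] / [Zn²⁺(aq)] = 0.112 and log Q = −0.951.
Applying E = E° − (RT ln10/nF)·log Q gives +0.435 − (0.0592/2)(−0.951) = +0.46 V.

+0.46 V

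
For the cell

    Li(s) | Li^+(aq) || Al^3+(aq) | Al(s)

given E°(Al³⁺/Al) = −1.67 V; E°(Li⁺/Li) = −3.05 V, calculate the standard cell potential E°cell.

+1.38 V

By convention the left-hand electrode in cell notation is the anode (oxidation) and the right-hand electrode is the cathode (reduction).
E°cell = E°(right) − E°(left) = −1.67 − (−3.05) = +1.38 V.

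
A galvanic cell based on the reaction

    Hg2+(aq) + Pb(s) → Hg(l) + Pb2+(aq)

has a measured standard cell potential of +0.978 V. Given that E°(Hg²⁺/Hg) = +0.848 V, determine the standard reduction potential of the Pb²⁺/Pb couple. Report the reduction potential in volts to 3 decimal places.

In the reaction as written the Hg²⁺/Hg couple is reduced (cathode) and Pb²⁺/Pb is oxidized (anode), so E°cell = E°(Hg²⁺/Hg) − E°(Pb²⁺/Pb).
E°(Pb²⁺/Pb) = E°(cathode) − E°cell = +0.848 − (+0.978) = −0.130 V.

−0.130 V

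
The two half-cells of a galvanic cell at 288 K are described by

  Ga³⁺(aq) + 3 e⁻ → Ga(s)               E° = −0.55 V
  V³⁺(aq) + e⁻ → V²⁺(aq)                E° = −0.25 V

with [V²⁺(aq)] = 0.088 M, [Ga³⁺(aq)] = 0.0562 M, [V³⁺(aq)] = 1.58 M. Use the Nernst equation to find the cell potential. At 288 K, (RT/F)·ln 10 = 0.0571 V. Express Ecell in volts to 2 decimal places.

Since E°(V³⁺/V²⁺) > E°(Ga³⁺/Ga), V³⁺/V²⁺ serves as the cathode.
E°cell = −0.25 − (−0.55) = +0.30 V, with n = 3 electrons transferred.
For the overall reaction 3 V³⁺(aq) + Ga(s) → 3 V²⁺(aq) + Ga³⁺(aq), Q = ([V²⁺(aq)]^3·[Ga³⁺(aq)]) / [V³⁺(aq)]^3 = 9.71×10^−6, giving log Q = −5.013.
By the Nernst equation, E = +0.30 − (0.0571/3)·(−5.013) = +0.40 V.

+0.40 V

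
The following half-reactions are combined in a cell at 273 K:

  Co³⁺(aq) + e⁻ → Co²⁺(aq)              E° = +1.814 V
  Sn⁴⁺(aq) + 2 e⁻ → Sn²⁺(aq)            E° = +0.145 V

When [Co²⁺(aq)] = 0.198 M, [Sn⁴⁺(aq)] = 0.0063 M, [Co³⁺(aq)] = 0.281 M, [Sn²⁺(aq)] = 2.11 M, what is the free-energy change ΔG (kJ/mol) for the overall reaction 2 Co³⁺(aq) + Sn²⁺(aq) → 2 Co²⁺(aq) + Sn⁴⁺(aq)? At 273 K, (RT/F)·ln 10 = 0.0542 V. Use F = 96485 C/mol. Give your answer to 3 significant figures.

−337 kJ/mol

E°cell = +1.814 − (+0.145) = +1.669 V; the balanced reaction transfers n = 2 electrons.
Here Q = ([Co²⁺(aq)]^2·[Sn⁴⁺(aq)]) / ([Co³⁺(aq)]^2·[Sn²⁺(aq)]) = 0.00148 (log Q = −2.829), giving E = +1.669 − (0.0542/2)·(−2.829) = +1.7457 V.
Then ΔG = −nFE = −2 × 96485 × +1.7457 J/mol = −337 kJ/mol.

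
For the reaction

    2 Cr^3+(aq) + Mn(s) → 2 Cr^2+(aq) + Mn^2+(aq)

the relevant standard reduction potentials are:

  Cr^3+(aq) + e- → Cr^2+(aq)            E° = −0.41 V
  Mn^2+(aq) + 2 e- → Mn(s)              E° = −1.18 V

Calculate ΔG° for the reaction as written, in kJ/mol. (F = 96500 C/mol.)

In the reaction as written Cr^3+(aq) is reduced, so the Cr³⁺/Cr²⁺ couple is the cathode and Mn²⁺/Mn is the anode.
E°cell = −0.41 − (−1.18) = +0.77 V; balancing electrons gives n = 2.
ΔG° = −nFE°cell = −(2)(96500)(+0.77) J/mol = −149 kJ/mol.

−149 kJ/mol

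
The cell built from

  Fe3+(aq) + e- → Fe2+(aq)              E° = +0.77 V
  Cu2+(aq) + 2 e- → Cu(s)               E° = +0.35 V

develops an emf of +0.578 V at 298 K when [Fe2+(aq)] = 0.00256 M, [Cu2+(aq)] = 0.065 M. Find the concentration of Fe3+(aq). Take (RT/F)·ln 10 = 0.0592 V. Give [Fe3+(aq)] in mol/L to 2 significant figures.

0.30 M

The Fe³⁺/Fe²⁺ couple has the larger reduction potential, so it is the cathode: E°cell = +0.77 − (+0.35) = +0.42 V and n = 2.
Since E = E° − (0.0592/n)·log Q, log Q = n(E° − E)/0.0592 = −5.338.
The balanced reaction is 2 Fe3+(aq) + Cu(s) → 2 Fe2+(aq) + Cu2+(aq), so Q = ([Fe2+(aq)]^2·[Cu2+(aq)]) / [Fe3+(aq)]^2.
Substituting the known concentrations and solving, log [Fe3+(aq)] = −0.516 and [Fe3+(aq)] = 0.30 M.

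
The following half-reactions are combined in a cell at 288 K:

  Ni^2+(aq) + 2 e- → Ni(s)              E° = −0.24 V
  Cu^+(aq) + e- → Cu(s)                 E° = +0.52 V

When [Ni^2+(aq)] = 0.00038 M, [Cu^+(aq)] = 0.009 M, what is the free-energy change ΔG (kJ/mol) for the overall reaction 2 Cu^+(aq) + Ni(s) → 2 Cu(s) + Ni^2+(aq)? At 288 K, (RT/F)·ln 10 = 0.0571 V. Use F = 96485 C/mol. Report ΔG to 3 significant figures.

−143 kJ/mol

The standard cell potential is +0.52 − (−0.24) = +0.76 V, with n = 2 electrons in the balanced equation.
The reaction quotient is [Ni^2+(aq)] / [Cu^+(aq)]^2 = 4.69; by Nernst, E = +0.76 − (0.0571/2)(0.671) = +0.7408 V.
Then ΔG = −nFE = −2 × 96485 × +0.7408 J/mol = −143 kJ/mol.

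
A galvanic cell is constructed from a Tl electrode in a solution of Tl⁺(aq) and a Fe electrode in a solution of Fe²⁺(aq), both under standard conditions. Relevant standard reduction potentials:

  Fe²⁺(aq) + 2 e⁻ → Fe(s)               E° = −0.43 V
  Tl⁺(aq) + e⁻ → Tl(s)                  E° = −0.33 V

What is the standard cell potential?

The Tl⁺/Tl couple has the higher E°, so Tl ion is reduced (cathode) and Fe is oxidized (anode).
E°cell = E°(cathode) − E°(anode) = −0.33 − (−0.43) = +0.10 V.

+0.10 V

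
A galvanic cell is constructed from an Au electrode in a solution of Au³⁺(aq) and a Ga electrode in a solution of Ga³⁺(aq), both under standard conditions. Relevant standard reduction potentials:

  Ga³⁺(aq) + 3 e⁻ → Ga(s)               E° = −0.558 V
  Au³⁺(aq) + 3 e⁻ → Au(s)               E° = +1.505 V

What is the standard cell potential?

+2.063 V

The Au³⁺/Au couple has the higher E°, so Au ion is reduced (cathode) and Ga is oxidized (anode).
E°cell = E°(cathode) − E°(anode) = +1.505 − (−0.558) = +2.063 V.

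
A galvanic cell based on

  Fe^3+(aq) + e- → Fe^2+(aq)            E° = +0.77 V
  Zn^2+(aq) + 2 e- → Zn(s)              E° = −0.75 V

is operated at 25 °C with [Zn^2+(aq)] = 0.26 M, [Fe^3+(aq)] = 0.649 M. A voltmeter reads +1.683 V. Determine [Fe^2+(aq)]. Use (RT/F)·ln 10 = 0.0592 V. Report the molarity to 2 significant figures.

0.0022 M

With Fe³⁺/Fe²⁺ at the cathode and Zn²⁺/Zn at the anode, E°cell = +0.77 − (−0.75) = +1.52 V (n = 2).
From the Nernst equation, log Q = n(E° − E)/0.0592 = 2·(+1.52 − (+1.683))/0.0592 = −5.507.
The balanced reaction is 2 Fe^3+(aq) + Zn(s) → 2 Fe^2+(aq) + Zn^2+(aq), so Q = ([Fe^2+(aq)]^2·[Zn^2+(aq)]) / [Fe^3+(aq)]^2.
Isolating [Fe^2+(aq)] in Q = 10^{−5.507} yields log [Fe^2+(aq)] = −2.649, i.e. 0.0022 M.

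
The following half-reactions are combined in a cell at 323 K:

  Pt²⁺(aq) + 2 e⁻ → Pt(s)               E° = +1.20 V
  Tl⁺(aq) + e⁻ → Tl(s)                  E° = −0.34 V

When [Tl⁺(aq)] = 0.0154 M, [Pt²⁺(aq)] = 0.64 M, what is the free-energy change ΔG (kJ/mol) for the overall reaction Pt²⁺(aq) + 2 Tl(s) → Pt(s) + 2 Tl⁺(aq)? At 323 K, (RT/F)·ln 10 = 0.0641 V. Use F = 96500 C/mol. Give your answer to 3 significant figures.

−318 kJ/mol

E°cell = +1.20 − (−0.34) = +1.54 V; the balanced reaction transfers n = 2 electrons.
Here Q = [Tl⁺(aq)]^2 / [Pt²⁺(aq)] = 0.000371 (log Q = −3.431), giving E = +1.54 − (0.0641/2)·(−3.431) = +1.6500 V.
ΔG = −nFE = −(2)(96500)(+1.6500) J/mol = −318 kJ/mol.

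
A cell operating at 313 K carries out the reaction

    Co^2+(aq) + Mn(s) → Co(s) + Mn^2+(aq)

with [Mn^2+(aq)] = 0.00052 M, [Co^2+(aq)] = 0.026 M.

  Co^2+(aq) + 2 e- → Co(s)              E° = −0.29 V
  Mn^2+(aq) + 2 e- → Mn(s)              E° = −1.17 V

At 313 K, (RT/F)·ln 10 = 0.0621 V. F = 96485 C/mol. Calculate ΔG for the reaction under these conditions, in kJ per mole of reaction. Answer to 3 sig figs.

−180 kJ/mol

The standard cell potential is −0.29 − (−1.17) = +0.88 V, with n = 2 electrons in the balanced equation.
The reaction quotient is [Mn^2+(aq)] / [Co^2+(aq)] = 0.02; by Nernst, E = +0.88 − (0.0621/2)(−1.699) = +0.9328 V.
ΔG = −nFE = −(2)(96485)(+0.9328) J/mol = −180 kJ/mol.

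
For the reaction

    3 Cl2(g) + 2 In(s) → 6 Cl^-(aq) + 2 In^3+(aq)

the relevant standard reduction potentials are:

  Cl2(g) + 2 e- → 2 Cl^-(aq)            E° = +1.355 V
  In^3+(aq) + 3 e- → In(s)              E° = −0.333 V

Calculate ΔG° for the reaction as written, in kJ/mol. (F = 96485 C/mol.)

In the reaction as written Cl2(g) is reduced, so the Cl₂/Cl⁻ couple is the cathode and In³⁺/In is the anode.
E°cell = +1.355 − (−0.333) = +1.688 V; balancing electrons gives n = 6.
ΔG° = −nFE°cell = −(6)(96485)(+1.688) J/mol = −977 kJ/mol.

−977 kJ/mol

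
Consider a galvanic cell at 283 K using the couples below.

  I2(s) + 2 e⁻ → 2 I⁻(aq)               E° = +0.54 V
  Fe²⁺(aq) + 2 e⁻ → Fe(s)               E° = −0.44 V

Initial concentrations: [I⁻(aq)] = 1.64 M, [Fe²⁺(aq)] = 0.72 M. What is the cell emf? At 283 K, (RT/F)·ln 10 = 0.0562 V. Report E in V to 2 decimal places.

I₂/I⁻ is reduced (cathode, E° = +0.54 V) and Fe²⁺/Fe is oxidized (anode).
E°cell = +0.54 − (−0.44) = +0.98 V, with n = 2 electrons transferred.
The balanced reaction is I2(s) + Fe(s) → 2 I⁻(aq) + Fe²⁺(aq), so Q = [I⁻(aq)]^2·[Fe²⁺(aq)] = 1.94 and log Q = 0.287.
Applying E = E° − (RT ln10/nF)·log Q gives +0.98 − (0.0562/2)(0.287) = +0.97 V.

+0.97 V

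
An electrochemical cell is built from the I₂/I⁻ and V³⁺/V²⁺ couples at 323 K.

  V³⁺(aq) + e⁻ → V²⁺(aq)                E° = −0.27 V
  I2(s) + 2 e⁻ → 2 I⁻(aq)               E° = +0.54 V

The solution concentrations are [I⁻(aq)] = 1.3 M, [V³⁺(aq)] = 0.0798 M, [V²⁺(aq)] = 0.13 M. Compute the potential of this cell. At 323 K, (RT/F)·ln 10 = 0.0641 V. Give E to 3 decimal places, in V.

+0.816 V

I₂/I⁻ is reduced (cathode, E° = +0.54 V) and V³⁺/V²⁺ is oxidized (anode).
E°cell = E°cat − E°an = +0.54 − (−0.27) = +0.81 V; n = 2.
Balancing gives I2(s) + 2 V²⁺(aq) → 2 I⁻(aq) + 2 V³⁺(aq); hence Q = ([I⁻(aq)]^2·[V³⁺(aq)]^2) / [V²⁺(aq)]^2 = 0.637 (log Q = −0.196).
E = E° − (0.0641/n)·log Q = +0.81 − (0.0641/2)(−0.196) = +0.816 V.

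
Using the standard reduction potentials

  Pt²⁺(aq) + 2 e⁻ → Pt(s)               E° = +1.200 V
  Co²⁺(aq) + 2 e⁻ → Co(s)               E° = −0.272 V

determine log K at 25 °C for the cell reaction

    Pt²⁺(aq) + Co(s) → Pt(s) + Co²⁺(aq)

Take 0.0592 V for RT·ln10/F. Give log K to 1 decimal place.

The Pt²⁺/Pt couple is reduced (cathode); E°cell = +1.200 − (−0.272) = +1.472 V with n = 2.
At equilibrium E = 0, so log K = nE°cell / 0.0592 = (2)(+1.472) / 0.0592 = 49.7.

log K = 49.7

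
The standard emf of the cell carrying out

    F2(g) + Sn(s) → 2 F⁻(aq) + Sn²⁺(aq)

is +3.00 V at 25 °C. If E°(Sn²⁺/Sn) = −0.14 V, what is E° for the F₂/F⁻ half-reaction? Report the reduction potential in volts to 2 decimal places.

+2.86 V

In the reaction as written the F₂/F⁻ couple is reduced (cathode) and Sn²⁺/Sn is oxidized (anode), so E°cell = E°(F₂/F⁻) − E°(Sn²⁺/Sn).
E°(F₂/F⁻) = E°cell + E°(anode) = +3.00 + (−0.14) = +2.86 V.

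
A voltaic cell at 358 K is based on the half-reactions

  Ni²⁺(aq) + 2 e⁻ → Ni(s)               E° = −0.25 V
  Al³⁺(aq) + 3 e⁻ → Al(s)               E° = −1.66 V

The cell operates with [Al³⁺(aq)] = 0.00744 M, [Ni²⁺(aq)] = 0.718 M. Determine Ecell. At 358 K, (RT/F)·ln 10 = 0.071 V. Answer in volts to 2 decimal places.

+1.46 V

The Ni²⁺/Ni couple has the more positive E°, so it is the cathode; Al³⁺/Al is the anode.
E°cell = E°cat − E°an = −0.25 − (−1.66) = +1.41 V; n = 6.
The balanced reaction is 3 Ni²⁺(aq) + 2 Al(s) → 3 Ni(s) + 2 Al³⁺(aq), so Q = [Al³⁺(aq)]^2 / [Ni²⁺(aq)]^3 = 0.00015 and log Q = −3.825.
By the Nernst equation, E = +1.41 − (0.071/6)·(−3.825) = +1.46 V.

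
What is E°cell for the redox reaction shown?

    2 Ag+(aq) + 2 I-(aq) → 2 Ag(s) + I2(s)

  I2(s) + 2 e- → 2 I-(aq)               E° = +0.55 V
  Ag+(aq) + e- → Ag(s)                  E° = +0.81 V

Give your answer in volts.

+0.26 V

In the reaction as written, Ag+(aq) is reduced (cathode) and I2(s) is produced by oxidation at the anode.
E°cell = E°(cathode) − E°(anode) = +0.81 − (+0.55) = +0.26 V.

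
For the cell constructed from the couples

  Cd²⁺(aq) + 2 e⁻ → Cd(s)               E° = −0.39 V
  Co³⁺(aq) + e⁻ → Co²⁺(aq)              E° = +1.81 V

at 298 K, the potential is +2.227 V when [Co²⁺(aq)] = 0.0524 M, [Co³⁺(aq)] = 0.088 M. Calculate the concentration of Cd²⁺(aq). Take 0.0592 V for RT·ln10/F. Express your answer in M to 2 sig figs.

0.35 M

With Co³⁺/Co²⁺ at the cathode and Cd²⁺/Cd at the anode, E°cell = +1.81 − (−0.39) = +2.20 V (n = 2).
From the Nernst equation, log Q = n(E° − E)/0.0592 = 2·(+2.20 − (+2.227))/0.0592 = −0.912.
The balanced reaction is 2 Co³⁺(aq) + Cd(s) → 2 Co²⁺(aq) + Cd²⁺(aq), so Q = ([Co²⁺(aq)]^2·[Cd²⁺(aq)]) / [Co³⁺(aq)]^2.
Isolating [Cd²⁺(aq)] in Q = 10^{−0.912} yields log [Cd²⁺(aq)] = −0.462, i.e. 0.35 M.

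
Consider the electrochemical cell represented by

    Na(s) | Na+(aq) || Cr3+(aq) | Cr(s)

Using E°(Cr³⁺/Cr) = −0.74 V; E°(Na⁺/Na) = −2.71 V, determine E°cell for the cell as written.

By convention the left-hand electrode in cell notation is the anode (oxidation) and the right-hand electrode is the cathode (reduction).
E°cell = E°(right) − E°(left) = −0.74 − (−2.71) = +1.97 V.

+1.97 V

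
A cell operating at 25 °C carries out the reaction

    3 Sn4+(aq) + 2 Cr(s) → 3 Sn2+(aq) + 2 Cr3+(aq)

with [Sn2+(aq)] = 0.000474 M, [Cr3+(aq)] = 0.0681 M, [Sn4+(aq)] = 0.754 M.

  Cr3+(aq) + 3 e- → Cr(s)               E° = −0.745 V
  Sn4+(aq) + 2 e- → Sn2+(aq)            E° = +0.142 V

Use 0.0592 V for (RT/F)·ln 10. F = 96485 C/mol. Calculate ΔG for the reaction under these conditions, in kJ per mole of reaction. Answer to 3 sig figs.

−582 kJ/mol

With Sn⁴⁺/Sn²⁺ reduced at the cathode, E°cell = +0.142 − (−0.745) = +0.887 V and n = 6.
Q = ([Sn2+(aq)]^3·[Cr3+(aq)]^2) / [Sn4+(aq)]^3 = 1.15×10^−12, so log Q = −11.938 and E = +0.887 − (0.0592/6)(−11.938) = +1.0048 V.
Then ΔG = −nFE = −6 × 96485 × +1.0048 J/mol = −582 kJ/mol.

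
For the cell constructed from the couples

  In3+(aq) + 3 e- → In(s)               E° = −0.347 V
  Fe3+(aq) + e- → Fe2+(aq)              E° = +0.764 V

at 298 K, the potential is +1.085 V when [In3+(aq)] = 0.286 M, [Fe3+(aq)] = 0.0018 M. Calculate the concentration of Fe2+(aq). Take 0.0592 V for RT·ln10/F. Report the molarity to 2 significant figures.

With Fe³⁺/Fe²⁺ at the cathode and In³⁺/In at the anode, E°cell = +0.764 − (−0.347) = +1.111 V (n = 3).
Rearranging E = E° − (0.0592/n)·log Q gives log Q = 3(+1.111 − (+1.085))/0.0592 = 1.318.
Balancing electrons gives 3 Fe3+(aq) + In(s) → 3 Fe2+(aq) + In3+(aq); thus Q = ([Fe2+(aq)]^3·[In3+(aq)]) / [Fe3+(aq)]^3.
Solving for the unknown gives log [Fe2+(aq)] = −2.124, so [Fe2+(aq)] ≈ 0.0075 M.

0.0075 M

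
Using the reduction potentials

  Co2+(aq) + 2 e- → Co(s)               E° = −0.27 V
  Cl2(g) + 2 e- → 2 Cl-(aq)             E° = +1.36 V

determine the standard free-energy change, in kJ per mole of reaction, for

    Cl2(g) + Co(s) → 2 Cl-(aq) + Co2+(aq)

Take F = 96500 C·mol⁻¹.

−315 kJ/mol

In the reaction as written Cl2(g) is reduced, so the Cl₂/Cl⁻ couple is the cathode and Co²⁺/Co is the anode.
E°cell = +1.36 − (−0.27) = +1.63 V; balancing electrons gives n = 2.
ΔG° = −nFE°cell = −(2)(96500)(+1.63) J/mol = −315 kJ/mol.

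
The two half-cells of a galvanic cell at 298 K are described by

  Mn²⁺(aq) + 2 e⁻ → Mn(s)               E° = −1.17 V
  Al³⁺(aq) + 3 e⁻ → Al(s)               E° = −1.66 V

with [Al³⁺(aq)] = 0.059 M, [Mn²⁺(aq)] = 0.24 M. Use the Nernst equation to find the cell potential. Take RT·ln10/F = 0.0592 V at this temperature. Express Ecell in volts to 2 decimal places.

The Mn²⁺/Mn couple has the more positive E°, so it is the cathode; Al³⁺/Al is the anode.
E°cell = −1.17 − (−1.66) = +0.49 V, with n = 6 electrons transferred.
Balancing gives 3 Mn²⁺(aq) + 2 Al(s) → 3 Mn(s) + 2 Al³⁺(aq); hence Q = [Al³⁺(aq)]^2 / [Mn²⁺(aq)]^3 = 0.252 (log Q = −0.599).
E = E° − (0.0592/n)·log Q = +0.49 − (0.0592/6)(−0.599) = +0.50 V.

+0.50 V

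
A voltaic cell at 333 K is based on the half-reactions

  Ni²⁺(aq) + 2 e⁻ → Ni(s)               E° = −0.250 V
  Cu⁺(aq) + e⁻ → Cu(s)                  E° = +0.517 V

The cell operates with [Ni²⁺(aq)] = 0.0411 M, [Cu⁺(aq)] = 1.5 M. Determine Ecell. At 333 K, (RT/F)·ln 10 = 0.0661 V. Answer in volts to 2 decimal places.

+0.82 V

Since E°(Cu⁺/Cu) > E°(Ni²⁺/Ni), Cu⁺/Cu serves as the cathode.
E°cell = E°cat − E°an = +0.517 − (−0.250) = +0.767 V; n = 2.
Balancing gives 2 Cu⁺(aq) + Ni(s) → 2 Cu(s) + Ni²⁺(aq); hence Q = [Ni²⁺(aq)] / [Cu⁺(aq)]^2 = 0.0183 (log Q = −1.738).
E = E° − (0.0661/n)·log Q = +0.767 − (0.0661/2)(−1.738) = +0.82 V.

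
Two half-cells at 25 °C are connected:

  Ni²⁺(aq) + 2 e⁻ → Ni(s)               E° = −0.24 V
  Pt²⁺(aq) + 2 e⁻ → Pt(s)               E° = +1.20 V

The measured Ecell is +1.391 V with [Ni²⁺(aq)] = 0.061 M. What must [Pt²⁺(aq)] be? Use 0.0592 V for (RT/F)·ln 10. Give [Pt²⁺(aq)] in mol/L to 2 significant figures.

0.0013 M

With Pt²⁺/Pt at the cathode and Ni²⁺/Ni at the anode, E°cell = +1.20 − (−0.24) = +1.44 V (n = 2).
Since E = E° − (0.0592/n)·log Q, log Q = n(E° − E)/0.0592 = 1.655.
The balanced reaction is Pt²⁺(aq) + Ni(s) → Pt(s) + Ni²⁺(aq), so Q = [Ni²⁺(aq)] / [Pt²⁺(aq)].
Solving for the unknown gives log [Pt²⁺(aq)] = −2.870, so [Pt²⁺(aq)] ≈ 0.0013 M.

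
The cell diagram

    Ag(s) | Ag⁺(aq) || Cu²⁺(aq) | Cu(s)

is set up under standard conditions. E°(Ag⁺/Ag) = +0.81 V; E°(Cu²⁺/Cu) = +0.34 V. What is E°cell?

By convention the left-hand electrode in cell notation is the anode (oxidation) and the right-hand electrode is the cathode (reduction).
E°cell = E°(right) − E°(left) = +0.34 − (+0.81) = −0.47 V.
The negative sign shows that, as written, the cell would require an external voltage to drive the reaction.

−0.47 V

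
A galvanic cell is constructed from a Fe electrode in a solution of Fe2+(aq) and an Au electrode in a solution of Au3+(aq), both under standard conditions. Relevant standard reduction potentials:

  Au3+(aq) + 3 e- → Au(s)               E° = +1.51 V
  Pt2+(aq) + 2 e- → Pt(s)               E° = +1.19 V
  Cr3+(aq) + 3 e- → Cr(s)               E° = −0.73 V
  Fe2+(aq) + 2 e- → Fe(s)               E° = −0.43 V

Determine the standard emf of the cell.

Of the two couples in this cell, the one with the more positive reduction potential is reduced at the cathode: here that is Au³⁺/Au (+1.51 V); Fe²⁺/Fe (−0.43 V) is the anode.
E°cell = E°(cathode) − E°(anode) = +1.51 − (−0.43) = +1.94 V.

+1.94 V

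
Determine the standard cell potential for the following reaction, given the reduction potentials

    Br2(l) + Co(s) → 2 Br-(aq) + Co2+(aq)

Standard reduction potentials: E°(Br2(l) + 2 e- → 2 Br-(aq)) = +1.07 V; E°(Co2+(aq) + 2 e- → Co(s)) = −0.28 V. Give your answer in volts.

+1.35 V

In the reaction as written, Br2(l) is reduced (cathode) and Co2+(aq) is produced by oxidation at the anode.
E°cell = E°(cathode) − E°(anode) = +1.07 − (−0.28) = +1.35 V.
The positive value indicates the reaction is spontaneous as written.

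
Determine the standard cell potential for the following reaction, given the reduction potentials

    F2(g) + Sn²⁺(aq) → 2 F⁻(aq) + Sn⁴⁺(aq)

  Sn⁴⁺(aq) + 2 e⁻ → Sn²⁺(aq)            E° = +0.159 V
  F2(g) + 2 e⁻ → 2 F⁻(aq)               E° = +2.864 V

+2.705 V

In the reaction as written, F2(g) is reduced (cathode) and Sn⁴⁺(aq) is produced by oxidation at the anode.
E°cell = E°(cathode) − E°(anode) = +2.864 − (+0.159) = +2.705 V.
The positive value indicates the reaction is spontaneous as written.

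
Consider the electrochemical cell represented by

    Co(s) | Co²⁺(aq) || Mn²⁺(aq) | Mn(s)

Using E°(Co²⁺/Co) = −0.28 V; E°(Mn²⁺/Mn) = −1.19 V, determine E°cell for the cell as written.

By convention the left-hand electrode in cell notation is the anode (oxidation) and the right-hand electrode is the cathode (reduction).
E°cell = E°(right) − E°(left) = −1.19 − (−0.28) = −0.91 V.
The negative sign shows that, as written, the cell would require an external voltage to drive the reaction.

−0.91 V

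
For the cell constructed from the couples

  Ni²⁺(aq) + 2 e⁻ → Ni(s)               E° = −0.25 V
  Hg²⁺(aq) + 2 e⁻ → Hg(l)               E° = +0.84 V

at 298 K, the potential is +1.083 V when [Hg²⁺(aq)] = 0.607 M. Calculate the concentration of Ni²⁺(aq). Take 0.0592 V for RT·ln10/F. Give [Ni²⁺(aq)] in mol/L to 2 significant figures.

1.0 M

The Hg²⁺/Hg couple has the larger reduction potential, so it is the cathode: E°cell = +0.84 − (−0.25) = +1.09 V and n = 2.
From the Nernst equation, log Q = n(E° − E)/0.0592 = 2·(+1.09 − (+1.083))/0.0592 = 0.236.
Balancing electrons gives Hg²⁺(aq) + Ni(s) → Hg(l) + Ni²⁺(aq); thus Q = [Ni²⁺(aq)] / [Hg²⁺(aq)].
Solving for the unknown gives log [Ni²⁺(aq)] = 0.019, so [Ni²⁺(aq)] ≈ 1.0 M.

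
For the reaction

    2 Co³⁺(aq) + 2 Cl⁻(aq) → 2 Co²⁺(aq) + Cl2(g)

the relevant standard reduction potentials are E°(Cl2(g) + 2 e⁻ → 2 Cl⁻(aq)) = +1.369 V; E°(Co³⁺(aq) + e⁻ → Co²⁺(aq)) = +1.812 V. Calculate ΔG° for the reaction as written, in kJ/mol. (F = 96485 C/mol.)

In the reaction as written Co³⁺(aq) is reduced, so the Co³⁺/Co²⁺ couple is the cathode and Cl₂/Cl⁻ is the anode.
E°cell = +1.812 − (+1.369) = +0.443 V; balancing electrons gives n = 2.
ΔG° = −nFE°cell = −(2)(96485)(+0.443) J/mol = −85.5 kJ/mol.

−85.5 kJ/mol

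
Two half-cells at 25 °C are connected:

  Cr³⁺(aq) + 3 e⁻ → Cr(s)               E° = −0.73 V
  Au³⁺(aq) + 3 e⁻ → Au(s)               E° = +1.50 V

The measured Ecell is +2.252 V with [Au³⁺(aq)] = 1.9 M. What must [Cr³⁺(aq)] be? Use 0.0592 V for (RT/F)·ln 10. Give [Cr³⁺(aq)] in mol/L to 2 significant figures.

Au³⁺/Au is the cathode (higher E°); E°cell = +1.50 − (−0.73) = +2.23 V with n = 3.
Rearranging E = E° − (0.0592/n)·log Q gives log Q = 3(+2.23 − (+2.252))/0.0592 = −1.115.
For Au³⁺(aq) + Cr(s) → Au(s) + Cr³⁺(aq), the reaction quotient is Q = [Cr³⁺(aq)] / [Au³⁺(aq)].
Substituting the known concentrations and solving, log [Cr³⁺(aq)] = −0.836 and [Cr³⁺(aq)] = 0.15 M.

0.15 M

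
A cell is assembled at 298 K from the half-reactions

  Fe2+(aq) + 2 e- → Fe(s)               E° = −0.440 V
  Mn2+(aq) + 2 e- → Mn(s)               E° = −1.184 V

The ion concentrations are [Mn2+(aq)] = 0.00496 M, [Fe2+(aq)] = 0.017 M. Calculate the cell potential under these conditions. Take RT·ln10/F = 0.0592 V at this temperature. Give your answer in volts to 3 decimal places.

Fe²⁺/Fe is reduced (cathode, E° = −0.440 V) and Mn²⁺/Mn is oxidized (anode).
The standard potential is −0.440 − (−1.184) = +0.744 V and the balanced reaction transfers n = 2 electrons.
Balancing gives Fe2+(aq) + Mn(s) → Fe(s) + Mn2+(aq); hence Q = [Mn2+(aq)] / [Fe2+(aq)] = 0.292 (log Q = −0.535).
By the Nernst equation, E = +0.744 − (0.0592/2)·(−0.535) = +0.760 V.

+0.760 V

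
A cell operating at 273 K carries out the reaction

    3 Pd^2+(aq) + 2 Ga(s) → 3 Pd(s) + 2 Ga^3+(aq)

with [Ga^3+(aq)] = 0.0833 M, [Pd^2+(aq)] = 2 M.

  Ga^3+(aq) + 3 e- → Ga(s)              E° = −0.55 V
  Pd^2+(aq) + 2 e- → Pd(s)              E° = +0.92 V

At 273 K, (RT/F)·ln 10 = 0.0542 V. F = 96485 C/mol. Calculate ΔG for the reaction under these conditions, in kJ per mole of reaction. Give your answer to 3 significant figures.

−867 kJ/mol

E°cell = +0.92 − (−0.55) = +1.47 V; the balanced reaction transfers n = 6 electrons.
Q = [Ga^3+(aq)]^2 / [Pd^2+(aq)]^3 = 0.000867, so log Q = −3.062 and E = +1.47 − (0.0542/6)(−3.062) = +1.4977 V.
Then ΔG = −nFE = −6 × 96485 × +1.4977 J/mol = −867 kJ/mol.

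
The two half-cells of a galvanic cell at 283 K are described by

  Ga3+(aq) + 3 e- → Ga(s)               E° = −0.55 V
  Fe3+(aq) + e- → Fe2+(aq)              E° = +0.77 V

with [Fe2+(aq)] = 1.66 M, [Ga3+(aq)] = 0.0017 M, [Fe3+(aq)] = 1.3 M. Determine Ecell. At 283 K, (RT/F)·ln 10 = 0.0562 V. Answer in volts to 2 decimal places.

Since E°(Fe³⁺/Fe²⁺) > E°(Ga³⁺/Ga), Fe³⁺/Fe²⁺ serves as the cathode.
E°cell = E°cat − E°an = +0.77 − (−0.55) = +1.32 V; n = 3.
The balanced reaction is 3 Fe3+(aq) + Ga(s) → 3 Fe2+(aq) + Ga3+(aq), so Q = ([Fe2+(aq)]^3·[Ga3+(aq)]) / [Fe3+(aq)]^3 = 0.00354 and log Q = −2.451.
Applying E = E° − (RT ln10/nF)·log Q gives +1.32 − (0.0562/3)(−2.451) = +1.37 V.

+1.37 V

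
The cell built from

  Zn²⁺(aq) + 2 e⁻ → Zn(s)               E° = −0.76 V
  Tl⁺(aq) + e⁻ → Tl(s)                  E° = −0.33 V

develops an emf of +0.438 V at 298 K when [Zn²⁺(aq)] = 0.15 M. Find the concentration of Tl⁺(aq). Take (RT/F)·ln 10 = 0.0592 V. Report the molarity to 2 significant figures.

With Tl⁺/Tl at the cathode and Zn²⁺/Zn at the anode, E°cell = −0.33 − (−0.76) = +0.43 V (n = 2).
Rearranging E = E° − (0.0592/n)·log Q gives log Q = 2(+0.43 − (+0.438))/0.0592 = −0.270.
Balancing electrons gives 2 Tl⁺(aq) + Zn(s) → 2 Tl(s) + Zn²⁺(aq); thus Q = [Zn²⁺(aq)] / [Tl⁺(aq)]^2.
Isolating [Tl⁺(aq)] in Q = 10^{−0.270} yields log [Tl⁺(aq)] = −0.277, i.e. 0.53 M.

0.53 M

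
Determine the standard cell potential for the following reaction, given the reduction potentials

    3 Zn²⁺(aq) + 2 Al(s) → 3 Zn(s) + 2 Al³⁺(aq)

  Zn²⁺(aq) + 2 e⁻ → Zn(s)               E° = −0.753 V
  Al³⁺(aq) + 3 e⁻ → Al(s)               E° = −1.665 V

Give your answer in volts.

+0.912 V

In the reaction as written, Zn²⁺(aq) is reduced (cathode) and Al³⁺(aq) is produced by oxidation at the anode.
E°cell = E°(cathode) − E°(anode) = −0.753 − (−1.665) = +0.912 V.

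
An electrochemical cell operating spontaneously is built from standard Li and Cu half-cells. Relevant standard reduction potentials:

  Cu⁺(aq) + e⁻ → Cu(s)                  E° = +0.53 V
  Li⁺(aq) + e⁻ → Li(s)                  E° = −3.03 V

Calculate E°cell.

Of the two couples in this cell, the one with the more positive reduction potential is reduced at the cathode: here that is Cu⁺/Cu (+0.53 V); Li⁺/Li (−3.03 V) is the anode.
E°cell = E°(cathode) − E°(anode) = +0.53 − (−3.03) = +3.56 V.

+3.56 V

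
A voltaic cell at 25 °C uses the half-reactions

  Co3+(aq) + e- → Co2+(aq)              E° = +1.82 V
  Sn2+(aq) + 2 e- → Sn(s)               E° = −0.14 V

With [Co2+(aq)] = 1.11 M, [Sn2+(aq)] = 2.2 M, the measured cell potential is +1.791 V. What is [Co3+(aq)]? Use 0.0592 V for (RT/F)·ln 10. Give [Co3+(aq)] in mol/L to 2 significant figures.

0.0023 M

With Co³⁺/Co²⁺ at the cathode and Sn²⁺/Sn at the anode, E°cell = +1.82 − (−0.14) = +1.96 V (n = 2).
Since E = E° − (0.0592/n)·log Q, log Q = n(E° − E)/0.0592 = 5.709.
The balanced reaction is 2 Co3+(aq) + Sn(s) → 2 Co2+(aq) + Sn2+(aq), so Q = ([Co2+(aq)]^2·[Sn2+(aq)]) / [Co3+(aq)]^2.
Isolating [Co3+(aq)] in Q = 10^{5.709} yields log [Co3+(aq)] = −2.638, i.e. 0.0023 M.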